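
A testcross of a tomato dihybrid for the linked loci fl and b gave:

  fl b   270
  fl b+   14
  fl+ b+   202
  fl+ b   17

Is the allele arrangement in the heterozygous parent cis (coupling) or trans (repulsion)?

The two most frequent classes are fl+ b+ (202) and fl b (270); these are the parental (non-recombinant) types.
So the F1 carried fl+ b+ on one chromosome and fl b on the other — the recessive alleles are on the same chromosome (cis / coupling).

cis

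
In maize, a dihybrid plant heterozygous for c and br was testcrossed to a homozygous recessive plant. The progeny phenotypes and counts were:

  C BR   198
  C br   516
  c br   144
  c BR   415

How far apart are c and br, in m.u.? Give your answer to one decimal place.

The two most frequent classes, C br (516) and c BR (415), are the parental types, so the F1 was C br / c BR.
The recombinant classes are C BR and c br: 198 + 144 = 342.
Recombination frequency = 342/1273 = 0.2687 ≈ 26.9%, i.e. 26.9 m.u.

26.9 m.u.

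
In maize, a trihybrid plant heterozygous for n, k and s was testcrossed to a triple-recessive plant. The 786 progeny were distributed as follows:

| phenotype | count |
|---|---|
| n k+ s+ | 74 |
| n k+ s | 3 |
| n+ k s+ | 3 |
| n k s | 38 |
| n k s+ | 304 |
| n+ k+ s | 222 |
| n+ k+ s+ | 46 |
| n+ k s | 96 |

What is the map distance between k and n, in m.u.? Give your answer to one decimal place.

22.4 m.u.

The two most frequent reciprocal classes, n k s+ and n+ k+ s, are the parental types, so the F1 was n k s+ / n+ k+ s.
The two rarest classes, n+ k s+ and n k+ s, are the double crossovers. Comparing them with the parentals, only the n allele has switched, so n is the middle locus and the order is s – n – k.
Crossovers in the n–k interval produce the single-crossover classes n k+ s+ and n+ k s (74 + 96 = 170) plus the double crossovers (6).
RF(n–k) = (170 + 6) / 786 = 176/786 = 0.2239 → 22.4 m.u.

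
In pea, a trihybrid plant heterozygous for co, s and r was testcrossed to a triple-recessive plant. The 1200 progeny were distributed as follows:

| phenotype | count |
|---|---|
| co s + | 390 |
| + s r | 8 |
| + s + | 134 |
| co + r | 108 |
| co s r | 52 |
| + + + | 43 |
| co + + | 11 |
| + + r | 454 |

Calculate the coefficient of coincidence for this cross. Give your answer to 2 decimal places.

The two most frequent reciprocal classes, + + r and co s +, are the parental types, so the F1 was + + r / co s +.
The two rarest classes, + s r and co + +, are the double crossovers. Comparing them with the parentals, only the s allele has switched, so s is the middle locus and the order is co – s – r.
co–s: (242 + 19)/1200 = 0.2175; s–r: (95 + 19)/1200 = 0.0950.
Expected DCO frequency = 0.2175 × 0.0950 ≈ 0.02066; observed = 19/1200 ≈ 0.01583.
Coefficient of coincidence = 0.01583/0.02066 ≈ 0.77.

0.77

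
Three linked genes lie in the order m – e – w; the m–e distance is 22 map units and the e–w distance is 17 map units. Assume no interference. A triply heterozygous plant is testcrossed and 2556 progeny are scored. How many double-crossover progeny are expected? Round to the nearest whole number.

96

Map distances give recombination frequencies of 0.220 and 0.170 for the two intervals.
With no interference, expected double-crossover frequency = 0.220 × 0.170 = 0.03740.
Expected number = 0.03740 × 2556 = 95.59 ≈ 96.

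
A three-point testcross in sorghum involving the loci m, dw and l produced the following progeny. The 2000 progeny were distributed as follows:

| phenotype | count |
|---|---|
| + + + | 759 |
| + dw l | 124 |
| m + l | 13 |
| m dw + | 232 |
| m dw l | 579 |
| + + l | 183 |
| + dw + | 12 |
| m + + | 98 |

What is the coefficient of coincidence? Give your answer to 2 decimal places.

0.46

The two most frequent reciprocal classes, + + + and m dw l, are the parental types, so the F1 was + + + / m dw l.
The two rarest classes, + dw + and m + l, are the double crossovers. Comparing them with the parentals, only the dw allele has switched, so dw is the middle locus and the order is l – dw – m.
l–dw: (415 + 25)/2000 = 0.2200; dw–m: (222 + 25)/2000 = 0.1235.
Expected DCO frequency = 0.2200 × 0.1235 ≈ 0.02717; observed = 25/2000 ≈ 0.01250.
Coefficient of coincidence = 0.01250/0.02717 ≈ 0.46.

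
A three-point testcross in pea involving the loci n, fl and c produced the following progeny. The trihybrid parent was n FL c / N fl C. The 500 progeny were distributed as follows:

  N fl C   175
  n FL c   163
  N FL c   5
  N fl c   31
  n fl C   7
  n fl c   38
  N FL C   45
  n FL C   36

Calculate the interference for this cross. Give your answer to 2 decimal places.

0.20

The two rarest classes, N FL c and n fl C, are the double crossovers. Comparing them with the parentals, only the n allele has switched, so n is the middle locus and the order is fl – n – c.
fl–n: (83 + 12)/500 = 0.1900; n–c: (67 + 12)/500 = 0.1580.
Expected DCO frequency = 0.1900 × 0.1580 ≈ 0.03002; observed = 12/500 ≈ 0.02400.
Coefficient of coincidence = 0.02400/0.03002 ≈ 0.80; interference = 1 − 0.80 = 0.20.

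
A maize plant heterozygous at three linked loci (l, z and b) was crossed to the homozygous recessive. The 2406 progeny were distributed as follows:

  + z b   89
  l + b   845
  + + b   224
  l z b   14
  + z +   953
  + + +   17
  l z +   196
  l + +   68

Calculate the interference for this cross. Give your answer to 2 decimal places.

0.12

The two most frequent reciprocal classes, l + b and + z +, are the parental types, so the F1 was l + b / + z +.
The two rarest classes, l z b and + + +, are the double crossovers. Comparing them with the parentals, only the z allele has switched, so z is the middle locus and the order is b – z – l.
b–z: (157 + 31)/2406 = 0.0781; z–l: (420 + 31)/2406 = 0.1874.
Expected DCO frequency = 0.0781 × 0.1874 ≈ 0.01464; observed = 31/2406 ≈ 0.01288.
Coefficient of coincidence = 0.01288/0.01464 ≈ 0.88; interference = 1 − 0.88 = 0.12.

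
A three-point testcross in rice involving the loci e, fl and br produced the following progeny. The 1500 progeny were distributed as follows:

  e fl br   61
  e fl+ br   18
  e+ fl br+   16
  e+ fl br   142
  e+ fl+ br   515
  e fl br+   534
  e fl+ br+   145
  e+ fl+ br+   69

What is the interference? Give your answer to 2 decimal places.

The two most frequent reciprocal classes, e fl br+ and e+ fl+ br, are the parental types, so the F1 was e fl br+ / e+ fl+ br.
The two rarest classes, e+ fl br+ and e fl+ br, are the double crossovers. Comparing them with the parentals, only the e allele has switched, so e is the middle locus and the order is br – e – fl.
br–e: (130 + 34)/1500 = 0.1093; e–fl: (287 + 34)/1500 = 0.2140.
Expected DCO frequency = 0.1093 × 0.2140 ≈ 0.02339; observed = 34/1500 ≈ 0.02267.
Coefficient of coincidence = 0.02267/0.02339 ≈ 0.97; interference = 1 − 0.97 = 0.03.

0.03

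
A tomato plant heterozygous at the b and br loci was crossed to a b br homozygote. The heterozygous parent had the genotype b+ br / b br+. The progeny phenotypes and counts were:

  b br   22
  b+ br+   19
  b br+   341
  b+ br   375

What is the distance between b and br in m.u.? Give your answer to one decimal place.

The recombinant classes are b+ br+ and b br: 19 + 22 = 41.
Recombination frequency = 41/757 = 0.0542 ≈ 5.4%, i.e. 5.4 m.u.

5.4 m.u.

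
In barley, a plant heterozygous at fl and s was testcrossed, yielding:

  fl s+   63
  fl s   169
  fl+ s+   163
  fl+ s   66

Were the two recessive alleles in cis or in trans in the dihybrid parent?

cis

The two most frequent classes are fl+ s+ (163) and fl s (169); these are the parental (non-recombinant) types.
So the F1 carried fl+ s+ on one chromosome and fl s on the other — the recessive alleles are on the same chromosome (cis / coupling).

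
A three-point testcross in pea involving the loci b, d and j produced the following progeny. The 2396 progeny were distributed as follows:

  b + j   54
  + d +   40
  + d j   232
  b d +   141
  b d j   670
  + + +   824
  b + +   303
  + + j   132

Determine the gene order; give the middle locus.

The two most frequent reciprocal classes, b d j and + + +, are the parental types, so the F1 was b d j / + + +.
The two rarest classes, b + j and + d +, are the double crossovers. Comparing them with the parentals, only the d allele has switched, so d is the middle locus and the order is b – d – j.

d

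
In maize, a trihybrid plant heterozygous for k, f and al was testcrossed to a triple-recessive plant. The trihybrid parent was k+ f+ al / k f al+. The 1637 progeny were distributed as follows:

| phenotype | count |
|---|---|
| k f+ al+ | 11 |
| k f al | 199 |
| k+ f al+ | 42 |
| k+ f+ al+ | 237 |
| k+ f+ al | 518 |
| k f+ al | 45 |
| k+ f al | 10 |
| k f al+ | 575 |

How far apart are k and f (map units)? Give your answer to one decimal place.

The two rarest classes, k+ f al and k f+ al+, are the double crossovers. Comparing them with the parentals, only the f allele has switched, so f is the middle locus and the order is al – f – k.
Crossovers in the f–k interval produce the single-crossover classes k f+ al and k+ f al+ (45 + 42 = 87) plus the double crossovers (21).
RF(f–k) = (87 + 21) / 1637 = 108/1637 = 0.0660 → 6.6 map units.

6.6 map units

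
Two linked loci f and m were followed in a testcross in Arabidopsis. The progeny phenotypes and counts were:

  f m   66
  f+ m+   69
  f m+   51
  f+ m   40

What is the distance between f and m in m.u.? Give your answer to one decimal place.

40.3 m.u.

The two most frequent classes, f+ m+ (69) and f m (66), are the parental types, so the F1 was f+ m+ / f m.
The recombinant classes are f+ m and f m+: 40 + 51 = 91.
Recombination frequency = 91/226 = 0.4027 ≈ 40.3%, i.e. 40.3 m.u.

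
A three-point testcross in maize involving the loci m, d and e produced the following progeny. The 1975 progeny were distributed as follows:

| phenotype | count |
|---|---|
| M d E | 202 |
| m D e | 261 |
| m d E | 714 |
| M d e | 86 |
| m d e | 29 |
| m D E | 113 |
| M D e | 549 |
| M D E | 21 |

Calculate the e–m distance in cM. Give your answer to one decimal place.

The two most frequent reciprocal classes, m d E and M D e, are the parental types, so the F1 was m d E / M D e.
The two rarest classes, m d e and M D E, are the double crossovers. Comparing them with the parentals, only the e allele has switched, so e is the middle locus and the order is m – e – d.
Crossovers in the m–e interval produce the single-crossover classes M d E and m D e (202 + 261 = 463) plus the double crossovers (50).
RF(m–e) = (463 + 50) / 1975 = 513/1975 = 0.2597 → 26.0 cM.

26.0 cM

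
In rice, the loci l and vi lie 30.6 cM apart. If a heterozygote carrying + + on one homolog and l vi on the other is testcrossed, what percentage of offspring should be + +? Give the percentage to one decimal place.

34.7%

A map distance of 30.6 cM corresponds to a recombination frequency of 0.306.
The F1 is + + / l vi, so + + is a parental gamete class with expected frequency (1 − r)/2 = 0.694/2 = 0.3470.
That is 0.3470 = 34.7% of the progeny.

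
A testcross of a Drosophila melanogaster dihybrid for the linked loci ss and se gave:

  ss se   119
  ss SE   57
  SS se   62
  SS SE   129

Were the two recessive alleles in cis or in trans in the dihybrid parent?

cis

The two most frequent classes are SS SE (129) and ss se (119); these are the parental (non-recombinant) types.
So the F1 carried SS SE on one chromosome and ss se on the other — the recessive alleles are on the same chromosome (cis / coupling).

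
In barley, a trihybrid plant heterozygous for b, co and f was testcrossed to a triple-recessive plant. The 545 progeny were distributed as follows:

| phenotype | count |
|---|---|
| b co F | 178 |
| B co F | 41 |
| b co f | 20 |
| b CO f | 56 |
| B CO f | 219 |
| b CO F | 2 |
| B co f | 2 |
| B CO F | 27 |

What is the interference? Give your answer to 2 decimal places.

The two most frequent reciprocal classes, B CO f and b co F, are the parental types, so the F1 was B CO f / b co F.
The two rarest classes, B co f and b CO F, are the double crossovers. Comparing them with the parentals, only the co allele has switched, so co is the middle locus and the order is f – co – b.
f–co: (47 + 4)/545 = 0.0936; co–b: (97 + 4)/545 = 0.1853.
Expected DCO frequency = 0.0936 × 0.1853 ≈ 0.01734; observed = 4/545 ≈ 0.00734.
Coefficient of coincidence = 0.00734/0.01734 ≈ 0.42; interference = 1 − 0.42 = 0.58.

0.58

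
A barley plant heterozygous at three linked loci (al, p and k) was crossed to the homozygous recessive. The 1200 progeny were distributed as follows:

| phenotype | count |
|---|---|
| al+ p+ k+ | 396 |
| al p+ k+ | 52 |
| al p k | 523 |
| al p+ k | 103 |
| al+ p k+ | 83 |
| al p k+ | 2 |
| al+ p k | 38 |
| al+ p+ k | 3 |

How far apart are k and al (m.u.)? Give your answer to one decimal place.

7.9 m.u.

The two most frequent reciprocal classes, al p k and al+ p+ k+, are the parental types, so the F1 was al p k / al+ p+ k+.
The two rarest classes, al p k+ and al+ p+ k, are the double crossovers. Comparing them with the parentals, only the k allele has switched, so k is the middle locus and the order is p – k – al.
Crossovers in the k–al interval produce the single-crossover classes al+ p k and al p+ k+ (38 + 52 = 90) plus the double crossovers (5).
RF(k–al) = (90 + 5) / 1200 = 95/1200 = 0.0792 → 7.9 m.u.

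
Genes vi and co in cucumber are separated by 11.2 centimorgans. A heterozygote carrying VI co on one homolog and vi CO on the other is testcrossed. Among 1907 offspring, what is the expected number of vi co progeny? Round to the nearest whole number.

A map distance of 11.2 centimorgans corresponds to a recombination frequency of 0.112.
The F1 is VI co / vi CO, so vi co is a recombinant gamete class with expected frequency r/2 = 0.112/2 = 0.0560.
Expected number = 0.0560 × 1907 = 106.79 ≈ 107.

107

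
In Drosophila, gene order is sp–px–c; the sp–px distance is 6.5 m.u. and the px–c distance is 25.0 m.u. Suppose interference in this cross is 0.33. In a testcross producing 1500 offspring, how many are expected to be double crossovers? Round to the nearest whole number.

16

Map distances give recombination frequencies of 0.065 and 0.250 for the two intervals.
With interference 0.33 (so coincidence = 0.67), expected double-crossover frequency = 0.065 × 0.250 × 0.67 = 0.01089.
Expected number = 0.01089 × 1500 = 16.33 ≈ 16.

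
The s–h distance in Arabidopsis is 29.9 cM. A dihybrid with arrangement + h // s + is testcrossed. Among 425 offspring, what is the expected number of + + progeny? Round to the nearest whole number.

A map distance of 29.9 cM corresponds to a recombination frequency of 0.299.
The F1 is + h / s +, so + + is a recombinant gamete class with expected frequency r/2 = 0.299/2 = 0.1495.
Expected number = 0.1495 × 425 = 63.54 ≈ 64.

64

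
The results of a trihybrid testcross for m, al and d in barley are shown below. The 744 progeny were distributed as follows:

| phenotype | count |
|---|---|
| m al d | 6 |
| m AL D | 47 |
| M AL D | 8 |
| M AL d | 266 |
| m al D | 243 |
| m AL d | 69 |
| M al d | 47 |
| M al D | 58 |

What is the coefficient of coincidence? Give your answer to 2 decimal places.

The two most frequent reciprocal classes, M AL d and m al D, are the parental types, so the F1 was M AL d / m al D.
The two rarest classes, M AL D and m al d, are the double crossovers. Comparing them with the parentals, only the d allele has switched, so d is the middle locus and the order is m – d – al.
m–d: (127 + 14)/744 = 0.1895; d–al: (94 + 14)/744 = 0.1452.
Expected DCO frequency = 0.1895 × 0.1452 ≈ 0.02752; observed = 14/744 ≈ 0.01882.
Coefficient of coincidence = 0.01882/0.02752 ≈ 0.68.

0.68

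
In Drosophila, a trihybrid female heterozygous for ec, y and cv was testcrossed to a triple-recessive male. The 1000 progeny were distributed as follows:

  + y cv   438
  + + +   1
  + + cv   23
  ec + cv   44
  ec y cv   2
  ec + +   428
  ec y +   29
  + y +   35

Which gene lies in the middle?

ec

The two most frequent reciprocal classes, + y cv and ec + +, are the parental types, so the F1 was + y cv / ec + +.
The two rarest classes, ec y cv and + + +, are the double crossovers. Comparing them with the parentals, only the ec allele has switched, so ec is the middle locus and the order is y – ec – cv.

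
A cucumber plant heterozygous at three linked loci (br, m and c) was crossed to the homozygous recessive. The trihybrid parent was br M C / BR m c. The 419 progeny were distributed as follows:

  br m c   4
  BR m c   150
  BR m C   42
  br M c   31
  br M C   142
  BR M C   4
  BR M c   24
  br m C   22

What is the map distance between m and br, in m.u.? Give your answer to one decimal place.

The two rarest classes, BR M C and br m c, are the double crossovers. Comparing them with the parentals, only the br allele has switched, so br is the middle locus and the order is m – br – c.
Crossovers in the m–br interval produce the single-crossover classes br m C and BR M c (22 + 24 = 46) plus the double crossovers (8).
RF(m–br) = (46 + 8) / 419 = 54/419 = 0.1289 → 12.9 m.u.

12.9 m.u.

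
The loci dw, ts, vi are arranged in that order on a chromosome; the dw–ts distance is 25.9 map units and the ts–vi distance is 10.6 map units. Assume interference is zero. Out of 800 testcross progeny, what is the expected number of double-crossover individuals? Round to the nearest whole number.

Map distances give recombination frequencies of 0.259 and 0.106 for the two intervals.
With no interference, expected double-crossover frequency = 0.259 × 0.106 = 0.02745.
Expected number = 0.02745 × 800 = 21.96 ≈ 22.

22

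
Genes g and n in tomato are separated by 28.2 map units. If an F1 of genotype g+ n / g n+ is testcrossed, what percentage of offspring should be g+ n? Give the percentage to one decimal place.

A map distance of 28.2 map units corresponds to a recombination frequency of 0.282.
The F1 is g+ n / g n+, so g+ n is a parental gamete class with expected frequency (1 − r)/2 = 0.718/2 = 0.3590.
That is 0.3590 = 35.9% of the progeny.

35.9%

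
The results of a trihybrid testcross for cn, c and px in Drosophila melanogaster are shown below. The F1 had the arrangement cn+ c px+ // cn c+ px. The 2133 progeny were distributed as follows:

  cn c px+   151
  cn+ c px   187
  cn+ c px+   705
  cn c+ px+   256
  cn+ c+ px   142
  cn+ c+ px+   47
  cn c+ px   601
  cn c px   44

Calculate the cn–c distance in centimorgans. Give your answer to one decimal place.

The two rarest classes, cn+ c+ px+ and cn c px, are the double crossovers. Comparing them with the parentals, only the c allele has switched, so c is the middle locus and the order is px – c – cn.
Crossovers in the c–cn interval produce the single-crossover classes cn c px+ and cn+ c+ px (151 + 142 = 293) plus the double crossovers (91).
RF(c–cn) = (293 + 91) / 2133 = 384/2133 = 0.1800 → 18.0 centimorgans.

18.0 centimorgans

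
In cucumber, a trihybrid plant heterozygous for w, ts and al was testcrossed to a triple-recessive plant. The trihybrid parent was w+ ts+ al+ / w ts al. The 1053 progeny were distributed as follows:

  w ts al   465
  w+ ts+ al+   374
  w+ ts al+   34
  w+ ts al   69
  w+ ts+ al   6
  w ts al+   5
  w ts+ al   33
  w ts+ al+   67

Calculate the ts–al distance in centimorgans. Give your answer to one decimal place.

7.4 centimorgans

The two rarest classes, w+ ts+ al and w ts al+, are the double crossovers. Comparing them with the parentals, only the al allele has switched, so al is the middle locus and the order is w – al – ts.
Crossovers in the al–ts interval produce the single-crossover classes w+ ts al+ and w ts+ al (34 + 33 = 67) plus the double crossovers (11).
RF(al–ts) = (67 + 11) / 1053 = 78/1053 = 0.0741 → 7.4 centimorgans.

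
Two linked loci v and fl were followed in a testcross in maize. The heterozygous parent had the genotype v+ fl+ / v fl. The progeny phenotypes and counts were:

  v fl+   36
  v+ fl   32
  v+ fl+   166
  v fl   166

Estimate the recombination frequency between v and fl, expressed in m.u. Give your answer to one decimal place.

The recombinant classes are v+ fl and v fl+: 32 + 36 = 68.
Recombination frequency = 68/400 = 0.1700 ≈ 17.0%, i.e. 17.0 m.u.

17.0 m.u.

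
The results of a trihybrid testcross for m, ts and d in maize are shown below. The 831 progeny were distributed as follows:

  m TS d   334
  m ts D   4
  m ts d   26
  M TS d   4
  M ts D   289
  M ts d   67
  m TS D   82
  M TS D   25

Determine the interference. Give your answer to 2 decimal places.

The two most frequent reciprocal classes, M ts D and m TS d, are the parental types, so the F1 was M ts D / m TS d.
The two rarest classes, m ts D and M TS d, are the double crossovers. Comparing them with the parentals, only the m allele has switched, so m is the middle locus and the order is d – m – ts.
d–m: (149 + 8)/831 = 0.1889; m–ts: (51 + 8)/831 = 0.0710.
Expected DCO frequency = 0.1889 × 0.0710 ≈ 0.01341; observed = 8/831 ≈ 0.00963.
Coefficient of coincidence = 0.00963/0.01341 ≈ 0.72; interference = 1 − 0.72 = 0.28.

0.28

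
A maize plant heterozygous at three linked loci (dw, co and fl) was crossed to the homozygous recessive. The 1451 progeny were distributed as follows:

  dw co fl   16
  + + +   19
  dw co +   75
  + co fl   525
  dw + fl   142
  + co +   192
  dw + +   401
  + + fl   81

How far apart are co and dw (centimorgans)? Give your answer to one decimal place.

The two most frequent reciprocal classes, dw + + and + co fl, are the parental types, so the F1 was dw + + / + co fl.
The two rarest classes, + + + and dw co fl, are the double crossovers. Comparing them with the parentals, only the dw allele has switched, so dw is the middle locus and the order is fl – dw – co.
Crossovers in the dw–co interval produce the single-crossover classes dw co + and + + fl (75 + 81 = 156) plus the double crossovers (35).
RF(dw–co) = (156 + 35) / 1451 = 191/1451 = 0.1316 → 13.2 centimorgans.

13.2 centimorgans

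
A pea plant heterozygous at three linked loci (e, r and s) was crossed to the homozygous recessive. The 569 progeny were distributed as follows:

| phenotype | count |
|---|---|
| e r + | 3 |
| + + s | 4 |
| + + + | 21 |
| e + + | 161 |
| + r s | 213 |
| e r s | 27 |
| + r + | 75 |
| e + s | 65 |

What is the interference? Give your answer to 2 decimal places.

The two most frequent reciprocal classes, e + + and + r s, are the parental types, so the F1 was e + + / + r s.
The two rarest classes, e r + and + + s, are the double crossovers. Comparing them with the parentals, only the r allele has switched, so r is the middle locus and the order is s – r – e.
s–r: (140 + 7)/569 = 0.2583; r–e: (48 + 7)/569 = 0.0967.
Expected DCO frequency = 0.2583 × 0.0967 ≈ 0.02498; observed = 7/569 ≈ 0.01230.
Coefficient of coincidence = 0.01230/0.02498 ≈ 0.49; interference = 1 − 0.49 = 0.51.

0.51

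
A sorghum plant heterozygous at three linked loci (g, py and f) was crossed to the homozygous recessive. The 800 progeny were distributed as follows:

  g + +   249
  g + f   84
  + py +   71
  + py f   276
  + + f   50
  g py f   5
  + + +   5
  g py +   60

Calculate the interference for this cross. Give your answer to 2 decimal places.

0.60

The two most frequent reciprocal classes, + py f and g + +, are the parental types, so the F1 was + py f / g + +.
The two rarest classes, g py f and + + +, are the double crossovers. Comparing them with the parentals, only the g allele has switched, so g is the middle locus and the order is f – g – py.
f–g: (155 + 10)/800 = 0.2062; g–py: (110 + 10)/800 = 0.1500.
Expected DCO frequency = 0.2062 × 0.1500 ≈ 0.03093; observed = 10/800 ≈ 0.01250.
Coefficient of coincidence = 0.01250/0.03093 ≈ 0.40; interference = 1 − 0.40 = 0.60.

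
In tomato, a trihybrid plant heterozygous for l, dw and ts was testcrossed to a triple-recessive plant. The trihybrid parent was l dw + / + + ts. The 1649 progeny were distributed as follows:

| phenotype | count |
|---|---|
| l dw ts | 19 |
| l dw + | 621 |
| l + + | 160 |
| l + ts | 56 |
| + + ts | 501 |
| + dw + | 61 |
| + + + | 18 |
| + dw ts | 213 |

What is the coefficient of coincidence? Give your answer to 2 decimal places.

The two rarest classes, l dw ts and + + +, are the double crossovers. Comparing them with the parentals, only the ts allele has switched, so ts is the middle locus and the order is l – ts – dw.
l–ts: (117 + 37)/1649 = 0.0934; ts–dw: (373 + 37)/1649 = 0.2486.
Expected DCO frequency = 0.0934 × 0.2486 ≈ 0.02322; observed = 37/1649 ≈ 0.02244.
Coefficient of coincidence = 0.02244/0.02322 ≈ 0.97.

0.97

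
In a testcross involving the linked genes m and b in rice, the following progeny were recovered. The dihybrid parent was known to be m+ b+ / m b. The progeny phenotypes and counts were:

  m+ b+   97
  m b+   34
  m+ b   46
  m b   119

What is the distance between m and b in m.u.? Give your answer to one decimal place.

27.0 m.u.

The recombinant classes are m+ b and m b+: 46 + 34 = 80.
Recombination frequency = 80/296 = 0.2703 ≈ 27.0%, i.e. 27.0 m.u.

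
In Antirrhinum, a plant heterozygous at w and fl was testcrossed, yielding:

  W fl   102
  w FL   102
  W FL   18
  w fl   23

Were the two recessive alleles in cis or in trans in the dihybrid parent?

trans

The two most frequent classes are W fl (102) and w FL (102); these are the parental (non-recombinant) types.
So the F1 carried W fl on one chromosome and w FL on the other — the recessive alleles are on opposite chromosomes (trans / repulsion).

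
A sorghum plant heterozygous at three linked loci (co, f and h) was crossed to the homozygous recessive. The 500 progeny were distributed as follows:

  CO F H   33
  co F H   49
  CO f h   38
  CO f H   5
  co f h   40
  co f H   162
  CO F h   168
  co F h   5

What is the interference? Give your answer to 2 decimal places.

The two most frequent reciprocal classes, CO F h and co f H, are the parental types, so the F1 was CO F h / co f H.
The two rarest classes, co F h and CO f H, are the double crossovers. Comparing them with the parentals, only the co allele has switched, so co is the middle locus and the order is f – co – h.
f–co: (87 + 10)/500 = 0.1940; co–h: (73 + 10)/500 = 0.1660.
Expected DCO frequency = 0.1940 × 0.1660 ≈ 0.03220; observed = 10/500 ≈ 0.02000.
Coefficient of coincidence = 0.02000/0.03220 ≈ 0.62; interference = 1 − 0.62 = 0.38.

0.38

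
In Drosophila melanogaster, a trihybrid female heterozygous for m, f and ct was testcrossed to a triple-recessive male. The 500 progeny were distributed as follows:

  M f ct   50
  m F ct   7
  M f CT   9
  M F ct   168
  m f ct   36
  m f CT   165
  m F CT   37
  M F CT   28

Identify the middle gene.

The two most frequent reciprocal classes, m f CT and M F ct, are the parental types, so the F1 was m f CT / M F ct.
The two rarest classes, M f CT and m F ct, are the double crossovers. Comparing them with the parentals, only the m allele has switched, so m is the middle locus and the order is ct – m – f.

m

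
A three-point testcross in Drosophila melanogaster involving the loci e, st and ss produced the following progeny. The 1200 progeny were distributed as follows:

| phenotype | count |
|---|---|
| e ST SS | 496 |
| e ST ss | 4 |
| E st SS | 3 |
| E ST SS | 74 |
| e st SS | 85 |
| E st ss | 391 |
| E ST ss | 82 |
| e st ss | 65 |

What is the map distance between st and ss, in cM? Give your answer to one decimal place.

14.5 cM

The two most frequent reciprocal classes, E st ss and e ST SS, are the parental types, so the F1 was E st ss / e ST SS.
The two rarest classes, E st SS and e ST ss, are the double crossovers. Comparing them with the parentals, only the ss allele has switched, so ss is the middle locus and the order is st – ss – e.
Crossovers in the st–ss interval produce the single-crossover classes E ST ss and e st SS (82 + 85 = 167) plus the double crossovers (7).
RF(st–ss) = (167 + 7) / 1200 = 174/1200 = 0.1450 → 14.5 cM.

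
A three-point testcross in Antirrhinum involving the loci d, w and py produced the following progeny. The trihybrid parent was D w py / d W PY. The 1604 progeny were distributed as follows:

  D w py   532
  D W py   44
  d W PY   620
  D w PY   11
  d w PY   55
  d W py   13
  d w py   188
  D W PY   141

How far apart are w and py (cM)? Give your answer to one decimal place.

7.7 cM

The two rarest classes, D w PY and d W py, are the double crossovers. Comparing them with the parentals, only the py allele has switched, so py is the middle locus and the order is d – py – w.
Crossovers in the py–w interval produce the single-crossover classes D W py and d w PY (44 + 55 = 99) plus the double crossovers (24).
RF(py–w) = (99 + 24) / 1604 = 123/1604 = 0.0767 → 7.7 cM.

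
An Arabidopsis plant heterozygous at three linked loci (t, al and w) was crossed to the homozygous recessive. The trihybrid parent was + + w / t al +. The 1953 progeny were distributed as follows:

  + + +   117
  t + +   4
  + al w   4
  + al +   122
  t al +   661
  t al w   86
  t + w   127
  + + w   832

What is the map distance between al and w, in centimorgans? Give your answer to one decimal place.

The two rarest classes, + al w and t + +, are the double crossovers. Comparing them with the parentals, only the al allele has switched, so al is the middle locus and the order is t – al – w.
Crossovers in the al–w interval produce the single-crossover classes + + + and t al w (117 + 86 = 203) plus the double crossovers (8).
RF(al–w) = (203 + 8) / 1953 = 211/1953 = 0.1080 → 10.8 centimorgans.

10.8 centimorgans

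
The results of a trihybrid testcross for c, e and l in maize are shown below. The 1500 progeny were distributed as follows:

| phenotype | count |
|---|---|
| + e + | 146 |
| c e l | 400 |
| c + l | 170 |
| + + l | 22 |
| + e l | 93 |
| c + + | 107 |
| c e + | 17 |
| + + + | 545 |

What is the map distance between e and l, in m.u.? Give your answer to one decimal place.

The two most frequent reciprocal classes, c e l and + + +, are the parental types, so the F1 was c e l / + + +.
The two rarest classes, c e + and + + l, are the double crossovers. Comparing them with the parentals, only the l allele has switched, so l is the middle locus and the order is e – l – c.
Crossovers in the e–l interval produce the single-crossover classes c + l and + e + (170 + 146 = 316) plus the double crossovers (39).
RF(e–l) = (316 + 39) / 1500 = 355/1500 = 0.2367 → 23.7 m.u.

23.7 m.u.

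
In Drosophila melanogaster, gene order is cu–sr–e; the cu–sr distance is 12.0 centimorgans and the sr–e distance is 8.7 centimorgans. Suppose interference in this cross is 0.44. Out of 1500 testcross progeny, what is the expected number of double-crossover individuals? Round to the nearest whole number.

9

Map distances give recombination frequencies of 0.120 and 0.087 for the two intervals.
With interference 0.44 (so coincidence = 0.56), expected double-crossover frequency = 0.120 × 0.087 × 0.56 = 0.00585.
Expected number = 0.00585 × 1500 = 8.77 ≈ 9.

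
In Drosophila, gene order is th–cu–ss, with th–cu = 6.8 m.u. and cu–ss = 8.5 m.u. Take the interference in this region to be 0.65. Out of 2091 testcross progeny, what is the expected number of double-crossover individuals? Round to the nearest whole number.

Map distances give recombination frequencies of 0.068 and 0.085 for the two intervals.
With interference 0.65 (so coincidence = 0.35), expected double-crossover frequency = 0.068 × 0.085 × 0.35 = 0.00202.
Expected number = 0.00202 × 2091 = 4.23 ≈ 4.

4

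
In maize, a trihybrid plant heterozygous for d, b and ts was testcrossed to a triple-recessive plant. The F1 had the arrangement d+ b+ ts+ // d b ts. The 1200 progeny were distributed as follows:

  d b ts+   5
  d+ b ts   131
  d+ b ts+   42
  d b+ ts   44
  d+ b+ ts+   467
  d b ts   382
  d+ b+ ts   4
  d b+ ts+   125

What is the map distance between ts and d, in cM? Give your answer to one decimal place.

The two rarest classes, d+ b+ ts and d b ts+, are the double crossovers. Comparing them with the parentals, only the ts allele has switched, so ts is the middle locus and the order is b – ts – d.
Crossovers in the ts–d interval produce the single-crossover classes d b+ ts+ and d+ b ts (125 + 131 = 256) plus the double crossovers (9).
RF(ts–d) = (256 + 9) / 1200 = 265/1200 = 0.2208 → 22.1 cM.

22.1 cM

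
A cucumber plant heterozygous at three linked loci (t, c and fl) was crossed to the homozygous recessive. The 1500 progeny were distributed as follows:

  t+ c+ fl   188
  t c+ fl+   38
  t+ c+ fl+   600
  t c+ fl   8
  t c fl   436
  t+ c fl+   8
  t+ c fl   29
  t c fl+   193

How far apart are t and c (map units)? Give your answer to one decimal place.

5.5 map units

The two most frequent reciprocal classes, t c fl and t+ c+ fl+, are the parental types, so the F1 was t c fl / t+ c+ fl+.
The two rarest classes, t c+ fl and t+ c fl+, are the double crossovers. Comparing them with the parentals, only the c allele has switched, so c is the middle locus and the order is t – c – fl.
Crossovers in the t–c interval produce the single-crossover classes t+ c fl and t c+ fl+ (29 + 38 = 67) plus the double crossovers (16).
RF(t–c) = (67 + 16) / 1500 = 83/1500 = 0.0553 → 5.5 map units.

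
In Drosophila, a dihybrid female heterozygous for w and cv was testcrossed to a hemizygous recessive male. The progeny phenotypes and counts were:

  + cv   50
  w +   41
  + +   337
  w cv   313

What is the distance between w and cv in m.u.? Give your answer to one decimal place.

12.3 m.u.

The two most frequent classes, + + (337) and w cv (313), are the parental types, so the F1 was + + / w cv.
The recombinant classes are + cv and w +: 50 + 41 = 91.
Recombination frequency = 91/741 = 0.1228 ≈ 12.3%, i.e. 12.3 m.u.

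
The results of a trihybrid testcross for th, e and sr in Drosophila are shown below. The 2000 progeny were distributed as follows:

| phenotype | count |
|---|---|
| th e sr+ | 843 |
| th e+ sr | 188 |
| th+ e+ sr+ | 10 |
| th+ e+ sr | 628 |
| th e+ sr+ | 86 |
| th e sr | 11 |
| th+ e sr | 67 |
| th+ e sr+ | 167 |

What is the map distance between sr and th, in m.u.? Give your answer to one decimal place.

The two most frequent reciprocal classes, th e sr+ and th+ e+ sr, are the parental types, so the F1 was th e sr+ / th+ e+ sr.
The two rarest classes, th e sr and th+ e+ sr+, are the double crossovers. Comparing them with the parentals, only the sr allele has switched, so sr is the middle locus and the order is th – sr – e.
Crossovers in the th–sr interval produce the single-crossover classes th+ e sr+ and th e+ sr (167 + 188 = 355) plus the double crossovers (21).
RF(th–sr) = (355 + 21) / 2000 = 376/2000 = 0.1880 → 18.8 m.u.

18.8 m.u.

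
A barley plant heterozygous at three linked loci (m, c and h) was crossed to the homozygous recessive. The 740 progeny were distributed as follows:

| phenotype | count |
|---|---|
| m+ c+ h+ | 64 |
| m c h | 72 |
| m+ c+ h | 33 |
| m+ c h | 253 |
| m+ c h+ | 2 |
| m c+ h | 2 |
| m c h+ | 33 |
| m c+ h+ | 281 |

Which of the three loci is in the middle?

h

The two most frequent reciprocal classes, m+ c h and m c+ h+, are the parental types, so the F1 was m+ c h / m c+ h+.
The two rarest classes, m+ c h+ and m c+ h, are the double crossovers. Comparing them with the parentals, only the h allele has switched, so h is the middle locus and the order is m – h – c.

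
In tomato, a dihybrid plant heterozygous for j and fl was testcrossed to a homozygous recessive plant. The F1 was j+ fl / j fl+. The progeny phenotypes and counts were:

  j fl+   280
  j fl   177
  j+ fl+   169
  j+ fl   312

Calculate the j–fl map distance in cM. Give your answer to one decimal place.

The recombinant classes are j+ fl+ and j fl: 169 + 177 = 346.
Recombination frequency = 346/938 = 0.3689 ≈ 36.9%, i.e. 36.9 cM.

36.9 cM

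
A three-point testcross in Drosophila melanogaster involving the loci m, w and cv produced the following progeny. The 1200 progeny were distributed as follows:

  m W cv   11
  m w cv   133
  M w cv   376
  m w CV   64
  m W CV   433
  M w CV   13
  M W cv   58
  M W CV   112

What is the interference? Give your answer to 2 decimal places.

0.27

The two most frequent reciprocal classes, M w cv and m W CV, are the parental types, so the F1 was M w cv / m W CV.
The two rarest classes, M w CV and m W cv, are the double crossovers. Comparing them with the parentals, only the cv allele has switched, so cv is the middle locus and the order is w – cv – m.
w–cv: (122 + 24)/1200 = 0.1217; cv–m: (245 + 24)/1200 = 0.2242.
Expected DCO frequency = 0.1217 × 0.2242 ≈ 0.02729; observed = 24/1200 ≈ 0.02000.
Coefficient of coincidence = 0.02000/0.02729 ≈ 0.73; interference = 1 − 0.73 = 0.27.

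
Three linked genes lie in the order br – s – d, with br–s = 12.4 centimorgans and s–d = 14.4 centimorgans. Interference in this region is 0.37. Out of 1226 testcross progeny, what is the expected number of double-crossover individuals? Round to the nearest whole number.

14

Map distances give recombination frequencies of 0.124 and 0.144 for the two intervals.
With interference 0.37 (so coincidence = 0.63), expected double-crossover frequency = 0.124 × 0.144 × 0.63 = 0.01125.
Expected number = 0.01125 × 1226 = 13.79 ≈ 14.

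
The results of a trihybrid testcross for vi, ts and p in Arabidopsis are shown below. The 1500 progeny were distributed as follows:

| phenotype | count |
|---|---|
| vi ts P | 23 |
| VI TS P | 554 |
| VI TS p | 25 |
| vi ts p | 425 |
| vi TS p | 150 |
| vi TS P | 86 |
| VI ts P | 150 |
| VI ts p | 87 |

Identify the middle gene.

p

The two most frequent reciprocal classes, VI TS P and vi ts p, are the parental types, so the F1 was VI TS P / vi ts p.
The two rarest classes, VI TS p and vi ts P, are the double crossovers. Comparing them with the parentals, only the p allele has switched, so p is the middle locus and the order is vi – p – ts.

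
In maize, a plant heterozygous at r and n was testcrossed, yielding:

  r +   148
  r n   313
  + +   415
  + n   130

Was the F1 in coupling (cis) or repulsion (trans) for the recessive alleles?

The two most frequent classes are + + (415) and r n (313); these are the parental (non-recombinant) types.
So the F1 carried + + on one chromosome and r n on the other — the recessive alleles are on the same chromosome (cis / coupling).

cis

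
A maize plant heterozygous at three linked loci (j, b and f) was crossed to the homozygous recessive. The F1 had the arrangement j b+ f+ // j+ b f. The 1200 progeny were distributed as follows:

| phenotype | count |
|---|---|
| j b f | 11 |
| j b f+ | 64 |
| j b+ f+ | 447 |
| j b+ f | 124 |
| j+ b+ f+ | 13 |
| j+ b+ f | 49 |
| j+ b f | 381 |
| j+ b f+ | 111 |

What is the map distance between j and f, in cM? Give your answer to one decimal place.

21.6 cM

The two rarest classes, j+ b+ f+ and j b f, are the double crossovers. Comparing them with the parentals, only the j allele has switched, so j is the middle locus and the order is b – j – f.
Crossovers in the j–f interval produce the single-crossover classes j b+ f and j+ b f+ (124 + 111 = 235) plus the double crossovers (24).
RF(j–f) = (235 + 24) / 1200 = 259/1200 = 0.2158 → 21.6 cM.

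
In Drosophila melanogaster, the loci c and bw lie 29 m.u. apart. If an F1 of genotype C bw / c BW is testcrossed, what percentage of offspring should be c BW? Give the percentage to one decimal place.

A map distance of 29 m.u. corresponds to a recombination frequency of 0.290.
The F1 is C bw / c BW, so c BW is a parental gamete class with expected frequency (1 − r)/2 = 0.710/2 = 0.3550.
That is 0.3550 = 35.5% of the progeny.

35.5%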